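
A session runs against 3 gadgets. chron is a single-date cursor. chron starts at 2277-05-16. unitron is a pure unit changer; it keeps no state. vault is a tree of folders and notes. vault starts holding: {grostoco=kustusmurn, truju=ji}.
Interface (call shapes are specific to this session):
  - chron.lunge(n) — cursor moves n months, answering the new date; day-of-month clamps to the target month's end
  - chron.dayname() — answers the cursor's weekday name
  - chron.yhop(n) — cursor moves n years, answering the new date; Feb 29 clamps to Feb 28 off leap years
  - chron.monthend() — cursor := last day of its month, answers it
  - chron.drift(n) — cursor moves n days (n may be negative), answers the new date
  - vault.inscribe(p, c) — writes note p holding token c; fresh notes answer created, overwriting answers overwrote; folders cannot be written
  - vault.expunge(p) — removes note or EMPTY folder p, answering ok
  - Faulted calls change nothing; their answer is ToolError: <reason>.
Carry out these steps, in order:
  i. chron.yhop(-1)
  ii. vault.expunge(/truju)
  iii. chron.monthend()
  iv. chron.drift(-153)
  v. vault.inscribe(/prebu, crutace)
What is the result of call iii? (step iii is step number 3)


$ chron.yhop n→-1
:: 2276-05-16
$ vault.expunge p→/truju
:: ok
$ chron.monthend
:: 2276-05-31
$ chron.drift n→-153
:: 2275-12-30
$ vault.inscribe p→/prebu c→crutace
:: created

Answer: 2276-05-31


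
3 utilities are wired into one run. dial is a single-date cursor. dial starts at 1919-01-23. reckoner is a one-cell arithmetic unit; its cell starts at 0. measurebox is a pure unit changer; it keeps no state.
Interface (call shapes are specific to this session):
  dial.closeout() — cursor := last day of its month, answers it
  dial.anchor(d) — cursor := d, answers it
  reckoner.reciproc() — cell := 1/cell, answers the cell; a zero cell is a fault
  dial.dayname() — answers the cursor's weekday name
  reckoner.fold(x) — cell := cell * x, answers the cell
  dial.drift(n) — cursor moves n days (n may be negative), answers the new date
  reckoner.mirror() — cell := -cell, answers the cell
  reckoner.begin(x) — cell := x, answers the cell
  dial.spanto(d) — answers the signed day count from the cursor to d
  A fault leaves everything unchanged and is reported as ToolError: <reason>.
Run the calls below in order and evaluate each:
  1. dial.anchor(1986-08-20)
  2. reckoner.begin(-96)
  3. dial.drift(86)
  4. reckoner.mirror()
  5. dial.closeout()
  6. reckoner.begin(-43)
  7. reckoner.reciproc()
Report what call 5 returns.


Answer: 1986-11-30

Derivation:
~$ dial.anchor d→1986-08-20
[out] 1986-08-20
~$ reckoner.begin x→-96
[out] -96
~$ dial.drift n→86
[out] 1986-11-14
~$ reckoner.mirror
[out] 96
~$ dial.closeout
[out] 1986-11-30
~$ reckoner.begin x→-43
[out] -43
~$ reckoner.reciproc
[out] -1/43


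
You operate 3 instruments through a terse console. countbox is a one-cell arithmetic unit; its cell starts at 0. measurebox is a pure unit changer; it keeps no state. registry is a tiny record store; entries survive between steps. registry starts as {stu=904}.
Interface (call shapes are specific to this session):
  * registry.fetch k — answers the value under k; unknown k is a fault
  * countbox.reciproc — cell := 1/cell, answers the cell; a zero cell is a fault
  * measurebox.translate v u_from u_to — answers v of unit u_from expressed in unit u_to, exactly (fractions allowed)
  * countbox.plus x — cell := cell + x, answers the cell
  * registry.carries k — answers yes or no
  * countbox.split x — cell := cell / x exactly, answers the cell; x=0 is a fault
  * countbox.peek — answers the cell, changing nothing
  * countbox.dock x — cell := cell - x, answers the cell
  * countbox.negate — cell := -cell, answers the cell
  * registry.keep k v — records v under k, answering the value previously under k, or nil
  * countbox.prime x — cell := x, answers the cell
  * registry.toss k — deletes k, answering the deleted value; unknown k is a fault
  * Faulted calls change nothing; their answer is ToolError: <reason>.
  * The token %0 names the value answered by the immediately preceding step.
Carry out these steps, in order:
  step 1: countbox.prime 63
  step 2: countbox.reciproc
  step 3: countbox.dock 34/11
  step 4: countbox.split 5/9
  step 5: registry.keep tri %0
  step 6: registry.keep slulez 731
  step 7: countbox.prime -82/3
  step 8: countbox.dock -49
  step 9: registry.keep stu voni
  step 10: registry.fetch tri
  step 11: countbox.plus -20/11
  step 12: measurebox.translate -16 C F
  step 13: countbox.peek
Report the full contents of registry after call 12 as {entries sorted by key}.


Answer: {slulez=731, stu=voni, tri=-2131/385}

Derivation:
>>> countbox.prime x→63
:: 63
>>> countbox.reciproc
:: 1/63
>>> countbox.dock x→34/11
:: -2131/693
>>> countbox.split x→5/9
:: -2131/385
>>> registry.keep k→tri v→%0
:: nil
>>> registry.keep k→slulez v→731
:: nil
>>> countbox.prime x→-82/3
:: -82/3
>>> countbox.dock x→-49
:: 65/3
>>> registry.keep k→stu v→voni
:: 904
>>> registry.fetch k→tri
:: -2131/385
>>> countbox.plus x→-20/11
:: 655/33
>>> measurebox.translate v→-16 u_from→C u_to→F
:: 16/5
>>> countbox.peek
:: 655/33


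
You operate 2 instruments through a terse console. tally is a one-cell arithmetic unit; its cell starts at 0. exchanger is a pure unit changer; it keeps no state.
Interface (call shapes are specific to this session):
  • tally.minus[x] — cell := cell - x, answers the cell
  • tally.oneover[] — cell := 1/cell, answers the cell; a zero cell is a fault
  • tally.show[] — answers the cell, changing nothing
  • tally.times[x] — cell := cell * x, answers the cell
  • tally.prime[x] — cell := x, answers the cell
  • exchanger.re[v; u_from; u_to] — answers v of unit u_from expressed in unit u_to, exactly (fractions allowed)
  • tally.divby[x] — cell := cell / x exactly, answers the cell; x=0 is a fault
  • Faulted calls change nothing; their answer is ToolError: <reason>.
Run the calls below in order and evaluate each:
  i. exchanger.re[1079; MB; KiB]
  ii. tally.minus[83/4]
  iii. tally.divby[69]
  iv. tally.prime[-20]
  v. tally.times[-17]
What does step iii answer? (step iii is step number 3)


>>> exchanger.re v=1079 u_from=MB u_to=KiB
[out] 16859375/16
>>> tally.minus x=83/4
[out] -83/4
>>> tally.divby x=69
[out] -83/276
>>> tally.prime x=-20
[out] -20
>>> tally.times x=-17
[out] 340

Answer: -83/276


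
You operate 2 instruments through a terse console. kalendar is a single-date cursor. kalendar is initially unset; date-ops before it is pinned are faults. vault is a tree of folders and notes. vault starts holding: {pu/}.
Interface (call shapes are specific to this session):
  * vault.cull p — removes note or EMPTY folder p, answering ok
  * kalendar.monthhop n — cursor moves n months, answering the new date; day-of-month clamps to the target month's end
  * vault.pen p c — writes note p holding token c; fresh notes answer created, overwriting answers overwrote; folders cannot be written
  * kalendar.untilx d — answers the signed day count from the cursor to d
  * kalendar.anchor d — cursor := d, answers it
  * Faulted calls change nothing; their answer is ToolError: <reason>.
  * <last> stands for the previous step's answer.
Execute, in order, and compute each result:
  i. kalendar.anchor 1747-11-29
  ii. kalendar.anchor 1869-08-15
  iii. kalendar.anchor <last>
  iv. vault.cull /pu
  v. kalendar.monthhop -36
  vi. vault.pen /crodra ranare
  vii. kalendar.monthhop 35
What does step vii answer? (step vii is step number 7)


Answer: 1869-07-15

Derivation:
! kalendar.anchor(d: 1747-11-29) : 1747-11-29
! kalendar.anchor(d: 1869-08-15) : 1869-08-15
! kalendar.anchor(d: <last>) : 1869-08-15
! vault.cull(p: /pu) : ok
! kalendar.monthhop(n: -36) : 1866-08-15
! vault.pen(p: /crodra, c: ranare) : created
! kalendar.monthhop(n: 35) : 1869-07-15


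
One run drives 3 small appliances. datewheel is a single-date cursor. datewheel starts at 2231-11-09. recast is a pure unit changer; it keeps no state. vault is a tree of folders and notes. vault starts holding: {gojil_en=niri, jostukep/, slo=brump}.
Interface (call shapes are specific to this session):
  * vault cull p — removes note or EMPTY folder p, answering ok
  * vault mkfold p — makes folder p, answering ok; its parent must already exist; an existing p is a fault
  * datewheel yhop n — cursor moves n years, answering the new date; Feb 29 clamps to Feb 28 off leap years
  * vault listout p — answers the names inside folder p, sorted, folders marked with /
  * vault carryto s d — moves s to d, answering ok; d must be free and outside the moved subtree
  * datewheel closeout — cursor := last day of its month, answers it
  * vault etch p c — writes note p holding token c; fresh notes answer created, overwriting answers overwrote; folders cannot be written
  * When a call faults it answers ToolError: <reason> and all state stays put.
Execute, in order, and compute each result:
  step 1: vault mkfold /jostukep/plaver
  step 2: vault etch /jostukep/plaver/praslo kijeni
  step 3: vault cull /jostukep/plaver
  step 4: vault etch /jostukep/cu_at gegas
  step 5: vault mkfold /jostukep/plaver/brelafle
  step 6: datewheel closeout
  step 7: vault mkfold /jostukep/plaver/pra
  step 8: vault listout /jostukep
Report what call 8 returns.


% vault mkfold p=/jostukep/plaver
:: ok
% vault etch p=/jostukep/plaver/praslo c=kijeni
:: created
% vault cull p=/jostukep/plaver
:: ToolError: not empty
% vault etch p=/jostukep/cu_at c=gegas
:: created
% vault mkfold p=/jostukep/plaver/brelafle
:: ok
% datewheel closeout
:: 2231-11-30
% vault mkfold p=/jostukep/plaver/pra
:: ok
% vault listout p=/jostukep
:: [cu_at, plaver/]

Answer: [cu_at, plaver/]


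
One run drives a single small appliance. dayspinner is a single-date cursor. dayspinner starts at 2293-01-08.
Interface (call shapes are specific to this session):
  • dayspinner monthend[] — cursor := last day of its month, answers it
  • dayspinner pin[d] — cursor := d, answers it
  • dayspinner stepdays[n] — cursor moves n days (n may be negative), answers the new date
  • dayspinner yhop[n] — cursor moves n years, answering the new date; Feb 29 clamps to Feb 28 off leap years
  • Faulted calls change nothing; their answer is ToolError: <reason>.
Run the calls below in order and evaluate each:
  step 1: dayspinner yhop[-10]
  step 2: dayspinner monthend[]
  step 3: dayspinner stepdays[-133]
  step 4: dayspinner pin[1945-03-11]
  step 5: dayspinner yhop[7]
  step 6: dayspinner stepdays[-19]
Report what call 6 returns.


Answer: 1952-02-21

Derivation:
→ dayspinner yhop(-10)
← 2283-01-08
→ dayspinner monthend()
← 2283-01-31
→ dayspinner stepdays(-133)
← 2282-09-20
→ dayspinner pin(1945-03-11)
← 1945-03-11
→ dayspinner yhop(7)
← 1952-03-11
→ dayspinner stepdays(-19)
← 1952-02-21


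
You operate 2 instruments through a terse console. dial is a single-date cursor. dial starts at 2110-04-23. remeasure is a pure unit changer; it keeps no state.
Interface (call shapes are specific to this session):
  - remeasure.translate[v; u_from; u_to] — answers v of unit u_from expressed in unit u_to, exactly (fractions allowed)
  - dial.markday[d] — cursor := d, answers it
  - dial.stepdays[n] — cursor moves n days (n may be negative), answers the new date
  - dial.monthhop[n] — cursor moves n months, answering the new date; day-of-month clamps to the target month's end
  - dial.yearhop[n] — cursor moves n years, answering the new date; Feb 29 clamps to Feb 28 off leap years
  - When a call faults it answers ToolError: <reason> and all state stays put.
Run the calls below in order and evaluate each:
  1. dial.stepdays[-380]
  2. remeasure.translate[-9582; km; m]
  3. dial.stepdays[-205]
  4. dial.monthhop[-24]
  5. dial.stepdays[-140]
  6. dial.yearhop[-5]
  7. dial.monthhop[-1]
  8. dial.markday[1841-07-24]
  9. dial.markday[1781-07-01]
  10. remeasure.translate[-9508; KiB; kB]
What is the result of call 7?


Answer: 2101-03-28

Derivation:
·→ dial.stepdays(-380)
·← 2109-04-08
·→ remeasure.translate(-9582, km, m)
·← -9582000
·→ dial.stepdays(-205)
·← 2108-09-15
·→ dial.monthhop(-24)
·← 2106-09-15
·→ dial.stepdays(-140)
·← 2106-04-28
·→ dial.yearhop(-5)
·← 2101-04-28
·→ dial.monthhop(-1)
·← 2101-03-28
·→ dial.markday(1841-07-24)
·← 1841-07-24
·→ dial.markday(1781-07-01)
·← 1781-07-01
·→ remeasure.translate(-9508, KiB, kB)
·← -1217024/125


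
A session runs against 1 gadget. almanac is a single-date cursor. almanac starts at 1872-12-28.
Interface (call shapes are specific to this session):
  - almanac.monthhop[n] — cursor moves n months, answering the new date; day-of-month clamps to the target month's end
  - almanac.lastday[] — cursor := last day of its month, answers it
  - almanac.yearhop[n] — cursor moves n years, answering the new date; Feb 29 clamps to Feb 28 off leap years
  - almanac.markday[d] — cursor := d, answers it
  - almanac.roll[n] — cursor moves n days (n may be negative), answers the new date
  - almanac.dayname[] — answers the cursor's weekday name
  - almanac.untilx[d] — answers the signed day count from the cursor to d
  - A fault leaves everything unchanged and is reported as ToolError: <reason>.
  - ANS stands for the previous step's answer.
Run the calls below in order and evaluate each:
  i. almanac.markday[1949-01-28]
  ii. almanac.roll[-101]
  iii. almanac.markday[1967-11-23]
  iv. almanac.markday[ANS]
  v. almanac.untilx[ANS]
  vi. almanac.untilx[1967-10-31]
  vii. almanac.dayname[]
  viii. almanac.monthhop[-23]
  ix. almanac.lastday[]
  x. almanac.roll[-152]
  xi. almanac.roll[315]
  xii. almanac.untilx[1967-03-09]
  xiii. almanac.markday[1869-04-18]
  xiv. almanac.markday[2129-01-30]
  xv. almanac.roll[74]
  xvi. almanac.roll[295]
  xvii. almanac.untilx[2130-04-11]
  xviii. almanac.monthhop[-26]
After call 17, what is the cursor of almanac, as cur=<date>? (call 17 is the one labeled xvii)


Answer: cur=2130-02-03

Derivation:
Using markday(d=1949-01-28): 1949-01-28.
Invoking roll(n=-101): 1948-10-19.
I invoke markday(d=1967-11-23), → 1967-11-23.
I try markday(d=ANS), — result: 1967-11-23.
Invoking untilx(d=ANS): 0.
I invoke untilx(d=1967-10-31): -23.
Next I call dayname, and get Thursday.
Then monthhop(n=-23), which returns 1965-12-23.
Using lastday: 1965-12-31.
I use roll(n=-152), → 1965-08-01.
I try roll(n=315): 1966-06-12.
I use untilx(d=1967-03-09), and get 270.
I invoke markday(d=1869-04-18), → 1869-04-18.
Using markday(d=2129-01-30), — result: 2129-01-30.
Next I call roll(n=74), and observe 2129-04-14.
I use roll(n=295), → 2130-02-03.
I call untilx(d=2130-04-11), which returns 67.
I try monthhop(n=-26), and observe 2127-12-03.


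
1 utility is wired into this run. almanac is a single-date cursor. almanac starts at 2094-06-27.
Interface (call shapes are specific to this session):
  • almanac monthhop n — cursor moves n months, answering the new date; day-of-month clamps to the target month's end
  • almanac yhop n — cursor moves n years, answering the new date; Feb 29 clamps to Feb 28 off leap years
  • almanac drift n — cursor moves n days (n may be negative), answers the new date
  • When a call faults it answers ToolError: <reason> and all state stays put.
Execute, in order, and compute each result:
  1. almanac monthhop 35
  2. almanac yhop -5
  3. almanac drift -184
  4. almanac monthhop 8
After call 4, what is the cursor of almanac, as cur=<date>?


$ almanac monthhop n='35'
= 2097-05-27
$ almanac yhop n='-5'
= 2092-05-27
$ almanac drift n='-184'
= 2091-11-25
$ almanac monthhop n='8'
= 2092-07-25

Answer: cur=2092-07-25


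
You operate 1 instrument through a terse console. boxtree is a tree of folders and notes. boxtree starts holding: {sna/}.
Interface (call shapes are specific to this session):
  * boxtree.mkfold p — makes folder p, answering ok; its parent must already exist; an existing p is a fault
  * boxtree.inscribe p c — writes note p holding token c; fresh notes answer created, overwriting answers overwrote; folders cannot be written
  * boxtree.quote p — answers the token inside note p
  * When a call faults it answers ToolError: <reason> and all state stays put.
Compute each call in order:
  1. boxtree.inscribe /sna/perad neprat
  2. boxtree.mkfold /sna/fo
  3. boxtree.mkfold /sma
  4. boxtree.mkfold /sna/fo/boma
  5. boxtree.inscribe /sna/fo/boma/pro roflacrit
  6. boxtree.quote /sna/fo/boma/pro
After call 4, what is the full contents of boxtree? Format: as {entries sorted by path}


Answer: {sma/, sna/, sna/fo/, sna/fo/boma/, sna/perad=neprat}

Derivation:
Invoking boxtree.inscribe with /sna/perad, neprat, giving created.
I use boxtree.mkfold with /sna/fo, and see ok.
I invoke boxtree.mkfold with /sma, → ok.
Next I call boxtree.mkfold with /sna/fo/boma, and observe ok.
I call boxtree.inscribe with /sna/fo/boma/pro, roflacrit, yielding created.
Invoking boxtree.quote with /sna/fo/boma/pro, → roflacrit.


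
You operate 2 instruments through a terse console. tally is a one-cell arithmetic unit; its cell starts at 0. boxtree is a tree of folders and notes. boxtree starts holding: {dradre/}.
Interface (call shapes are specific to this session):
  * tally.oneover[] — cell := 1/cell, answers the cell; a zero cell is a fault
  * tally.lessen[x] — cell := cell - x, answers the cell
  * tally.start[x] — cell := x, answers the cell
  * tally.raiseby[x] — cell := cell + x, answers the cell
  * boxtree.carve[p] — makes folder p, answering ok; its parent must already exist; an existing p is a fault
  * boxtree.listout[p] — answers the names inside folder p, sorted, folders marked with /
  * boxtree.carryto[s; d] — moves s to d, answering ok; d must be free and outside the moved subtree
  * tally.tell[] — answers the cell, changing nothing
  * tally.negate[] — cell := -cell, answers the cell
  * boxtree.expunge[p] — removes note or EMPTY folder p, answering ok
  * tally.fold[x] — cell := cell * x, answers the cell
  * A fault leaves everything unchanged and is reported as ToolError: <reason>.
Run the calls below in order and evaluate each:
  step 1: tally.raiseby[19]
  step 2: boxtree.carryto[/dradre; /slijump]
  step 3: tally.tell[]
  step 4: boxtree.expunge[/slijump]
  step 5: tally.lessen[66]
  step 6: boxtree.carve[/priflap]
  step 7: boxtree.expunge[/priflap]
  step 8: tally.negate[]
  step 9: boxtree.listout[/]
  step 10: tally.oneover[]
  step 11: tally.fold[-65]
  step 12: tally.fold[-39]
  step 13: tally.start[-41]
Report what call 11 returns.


Answer: -65/47

Derivation:
-- 1. tally.raiseby(x→19) == 19
-- 2. boxtree.carryto(s→/dradre, d→/slijump) == ok
-- 3. tally.tell() == 19
-- 4. boxtree.expunge(p→/slijump) == ok
-- 5. tally.lessen(x→66) == -47
-- 6. boxtree.carve(p→/priflap) == ok
-- 7. boxtree.expunge(p→/priflap) == ok
-- 8. tally.negate() == 47
-- 9. boxtree.listout(p→/) == []
-- 10. tally.oneover() == 1/47
-- 11. tally.fold(x→-65) == -65/47
-- 12. tally.fold(x→-39) == 2535/47
-- 13. tally.start(x→-41) == -41


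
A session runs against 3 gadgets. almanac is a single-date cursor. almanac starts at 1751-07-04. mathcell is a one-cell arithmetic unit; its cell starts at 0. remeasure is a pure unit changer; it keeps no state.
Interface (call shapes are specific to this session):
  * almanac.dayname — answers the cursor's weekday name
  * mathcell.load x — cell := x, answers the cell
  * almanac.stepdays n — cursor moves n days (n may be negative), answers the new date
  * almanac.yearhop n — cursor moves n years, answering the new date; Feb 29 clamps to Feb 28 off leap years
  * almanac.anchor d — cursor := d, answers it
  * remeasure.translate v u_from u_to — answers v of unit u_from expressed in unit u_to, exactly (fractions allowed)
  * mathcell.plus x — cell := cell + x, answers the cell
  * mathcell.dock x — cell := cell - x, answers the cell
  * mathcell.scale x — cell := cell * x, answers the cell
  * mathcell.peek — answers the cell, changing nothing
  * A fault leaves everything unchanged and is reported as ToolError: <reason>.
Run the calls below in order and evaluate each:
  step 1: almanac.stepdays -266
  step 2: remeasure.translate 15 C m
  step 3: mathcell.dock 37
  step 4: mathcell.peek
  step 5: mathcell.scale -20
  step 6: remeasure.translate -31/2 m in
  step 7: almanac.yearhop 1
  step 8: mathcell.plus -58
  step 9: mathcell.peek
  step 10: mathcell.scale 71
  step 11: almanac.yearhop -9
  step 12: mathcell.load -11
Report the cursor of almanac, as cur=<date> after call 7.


Answer: cur=1751-10-11

Derivation:
-> almanac.stepdays(n='-266')
<- 1750-10-11
-> remeasure.translate(v='15', u_from='C', u_to='m')
<- ToolError: incompatible units
-> mathcell.dock(x='37')
<- -37
-> mathcell.peek()
<- -37
-> mathcell.scale(x='-20')
<- 740
-> remeasure.translate(v='-31/2', u_from='m', u_to='in')
<- -77500/127
-> almanac.yearhop(n='1')
<- 1751-10-11
-> mathcell.plus(x='-58')
<- 682
-> mathcell.peek()
<- 682
-> mathcell.scale(x='71')
<- 48422
-> almanac.yearhop(n='-9')
<- 1742-10-11
-> mathcell.load(x='-11')
<- -11


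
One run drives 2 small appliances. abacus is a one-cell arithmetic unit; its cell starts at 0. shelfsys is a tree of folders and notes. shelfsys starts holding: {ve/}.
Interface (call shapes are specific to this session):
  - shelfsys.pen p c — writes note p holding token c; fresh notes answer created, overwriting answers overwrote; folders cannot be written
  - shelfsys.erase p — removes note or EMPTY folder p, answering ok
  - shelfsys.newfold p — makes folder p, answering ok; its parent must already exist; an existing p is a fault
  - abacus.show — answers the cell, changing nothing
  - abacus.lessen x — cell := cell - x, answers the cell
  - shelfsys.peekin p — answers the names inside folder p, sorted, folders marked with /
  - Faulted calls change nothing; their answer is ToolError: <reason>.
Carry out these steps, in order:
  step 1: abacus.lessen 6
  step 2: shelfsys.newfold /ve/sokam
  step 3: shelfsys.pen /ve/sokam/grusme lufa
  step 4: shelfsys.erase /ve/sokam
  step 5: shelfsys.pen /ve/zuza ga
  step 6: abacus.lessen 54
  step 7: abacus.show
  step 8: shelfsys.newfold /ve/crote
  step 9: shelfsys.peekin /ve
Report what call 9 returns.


Answer: [crote/, sokam/, zuza]

Derivation:
// 1. abacus.lessen(x→6) == -6
// 2. shelfsys.newfold(p→/ve/sokam) == ok
// 3. shelfsys.pen(p→/ve/sokam/grusme, c→lufa) == created
// 4. shelfsys.erase(p→/ve/sokam) == ToolError: not empty
// 5. shelfsys.pen(p→/ve/zuza, c→ga) == created
// 6. abacus.lessen(x→54) == -60
// 7. abacus.show() == -60
// 8. shelfsys.newfold(p→/ve/crote) == ok
// 9. shelfsys.peekin(p→/ve) == [crote/, sokam/, zuza]


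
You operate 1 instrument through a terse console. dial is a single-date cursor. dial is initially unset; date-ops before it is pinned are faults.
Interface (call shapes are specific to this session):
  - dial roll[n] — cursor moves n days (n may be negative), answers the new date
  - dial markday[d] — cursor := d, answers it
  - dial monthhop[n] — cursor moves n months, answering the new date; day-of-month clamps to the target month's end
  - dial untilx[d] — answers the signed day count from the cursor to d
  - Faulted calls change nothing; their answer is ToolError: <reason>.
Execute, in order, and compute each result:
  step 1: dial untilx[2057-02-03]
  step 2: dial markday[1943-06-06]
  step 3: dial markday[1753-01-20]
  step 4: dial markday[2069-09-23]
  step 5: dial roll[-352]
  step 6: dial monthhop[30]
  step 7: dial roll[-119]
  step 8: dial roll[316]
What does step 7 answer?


CALL dial untilx[d: 2057-02-03]
RET  ToolError: no date set
CALL dial markday[d: 1943-06-06]
RET  1943-06-06
CALL dial markday[d: 1753-01-20]
RET  1753-01-20
CALL dial markday[d: 2069-09-23]
RET  2069-09-23
CALL dial roll[n: -352]
RET  2068-10-06
CALL dial monthhop[n: 30]
RET  2071-04-06
CALL dial roll[n: -119]
RET  2070-12-08
CALL dial roll[n: 316]
RET  2071-10-20

Answer: 2070-12-08


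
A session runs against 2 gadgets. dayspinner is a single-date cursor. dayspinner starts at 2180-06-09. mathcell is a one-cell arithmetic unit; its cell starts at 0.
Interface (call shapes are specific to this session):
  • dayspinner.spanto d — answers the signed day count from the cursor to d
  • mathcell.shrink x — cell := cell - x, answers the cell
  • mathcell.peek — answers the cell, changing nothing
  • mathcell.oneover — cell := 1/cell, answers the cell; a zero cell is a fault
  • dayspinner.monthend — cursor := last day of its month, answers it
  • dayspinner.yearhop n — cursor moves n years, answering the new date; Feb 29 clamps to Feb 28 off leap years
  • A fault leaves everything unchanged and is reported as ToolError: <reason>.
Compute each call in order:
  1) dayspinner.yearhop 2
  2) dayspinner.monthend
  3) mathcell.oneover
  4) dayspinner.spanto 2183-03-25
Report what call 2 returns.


Answer: 2182-06-30

Derivation:
$ dayspinner.yearhop n: 2
= 2182-06-09
$ dayspinner.monthend
= 2182-06-30
$ mathcell.oneover
= ToolError: reciprocal of zero
$ dayspinner.spanto d: 2183-03-25
= 268


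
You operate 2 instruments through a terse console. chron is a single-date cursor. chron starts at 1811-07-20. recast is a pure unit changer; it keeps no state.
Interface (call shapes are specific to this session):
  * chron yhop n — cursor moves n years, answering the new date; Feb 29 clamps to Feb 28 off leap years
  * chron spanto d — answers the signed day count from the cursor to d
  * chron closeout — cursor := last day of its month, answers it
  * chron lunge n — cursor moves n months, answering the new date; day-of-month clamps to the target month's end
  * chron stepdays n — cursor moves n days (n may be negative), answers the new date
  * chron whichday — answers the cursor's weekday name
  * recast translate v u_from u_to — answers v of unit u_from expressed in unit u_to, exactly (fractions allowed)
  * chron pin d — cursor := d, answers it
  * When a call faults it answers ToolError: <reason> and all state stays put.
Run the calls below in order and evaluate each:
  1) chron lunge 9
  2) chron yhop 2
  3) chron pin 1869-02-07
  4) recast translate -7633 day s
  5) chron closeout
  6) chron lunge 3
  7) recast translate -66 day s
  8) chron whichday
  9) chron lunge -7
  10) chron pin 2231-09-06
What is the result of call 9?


→ chron lunge(n: 9)
← 1812-04-20
→ chron yhop(n: 2)
← 1814-04-20
→ chron pin(d: 1869-02-07)
← 1869-02-07
→ recast translate(v: -7633, u_from: day, u_to: s)
← -659491200
→ chron closeout()
← 1869-02-28
→ chron lunge(n: 3)
← 1869-05-28
→ recast translate(v: -66, u_from: day, u_to: s)
← -5702400
→ chron whichday()
← Friday
→ chron lunge(n: -7)
← 1868-10-28
→ chron pin(d: 2231-09-06)
← 2231-09-06

Answer: 1868-10-28


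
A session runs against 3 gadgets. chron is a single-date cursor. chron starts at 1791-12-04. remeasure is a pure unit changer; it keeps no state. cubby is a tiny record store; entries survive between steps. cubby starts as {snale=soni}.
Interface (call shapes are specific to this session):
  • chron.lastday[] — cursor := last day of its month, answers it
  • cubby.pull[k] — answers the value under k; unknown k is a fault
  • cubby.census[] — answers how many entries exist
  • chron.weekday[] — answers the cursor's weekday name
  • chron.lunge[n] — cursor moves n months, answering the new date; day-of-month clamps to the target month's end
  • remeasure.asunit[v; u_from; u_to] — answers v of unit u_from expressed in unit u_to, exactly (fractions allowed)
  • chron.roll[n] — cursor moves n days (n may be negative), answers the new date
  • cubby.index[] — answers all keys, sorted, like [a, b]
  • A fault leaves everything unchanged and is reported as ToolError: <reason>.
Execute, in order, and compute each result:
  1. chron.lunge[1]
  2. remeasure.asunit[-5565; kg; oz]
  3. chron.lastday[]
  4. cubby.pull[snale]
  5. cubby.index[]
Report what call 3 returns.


Answer: 1792-01-31

Derivation:
==> chron.lunge(1)
<== 1792-01-04
==> remeasure.asunit(-5565, kg, oz)
<== -1272000000000/6479891
==> chron.lastday()
<== 1792-01-31
==> cubby.pull(snale)
<== soni
==> cubby.index()
<== [snale]


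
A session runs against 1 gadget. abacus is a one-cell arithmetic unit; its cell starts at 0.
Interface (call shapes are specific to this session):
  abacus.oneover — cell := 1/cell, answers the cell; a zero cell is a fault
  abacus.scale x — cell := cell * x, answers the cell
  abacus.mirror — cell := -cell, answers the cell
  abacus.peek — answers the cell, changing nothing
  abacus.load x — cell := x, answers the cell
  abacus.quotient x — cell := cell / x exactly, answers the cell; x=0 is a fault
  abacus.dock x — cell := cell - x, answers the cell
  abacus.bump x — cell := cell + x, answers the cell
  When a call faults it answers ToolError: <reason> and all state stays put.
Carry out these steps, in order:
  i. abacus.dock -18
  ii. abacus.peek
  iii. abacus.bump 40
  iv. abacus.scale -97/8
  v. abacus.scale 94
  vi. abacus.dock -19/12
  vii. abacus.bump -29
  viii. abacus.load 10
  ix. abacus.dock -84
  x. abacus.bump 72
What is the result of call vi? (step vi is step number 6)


Calling abacus.dock on x→-18, yielding 18.
I try abacus.peek(), which returns 18.
Invoking abacus.bump on x→40, → 58.
I call abacus.scale on x→-97/8, and get -2813/4.
I try abacus.scale on x→94, → -132211/2.
I run abacus.dock on x→-19/12, — result: -793247/12.
I run abacus.bump on x→-29, — result: -793595/12.
Calling abacus.load on x→10, which returns 10.
I try abacus.dock on x→-84, giving 94.
Now I run abacus.bump on x→72, and get 166.

Answer: -793247/12


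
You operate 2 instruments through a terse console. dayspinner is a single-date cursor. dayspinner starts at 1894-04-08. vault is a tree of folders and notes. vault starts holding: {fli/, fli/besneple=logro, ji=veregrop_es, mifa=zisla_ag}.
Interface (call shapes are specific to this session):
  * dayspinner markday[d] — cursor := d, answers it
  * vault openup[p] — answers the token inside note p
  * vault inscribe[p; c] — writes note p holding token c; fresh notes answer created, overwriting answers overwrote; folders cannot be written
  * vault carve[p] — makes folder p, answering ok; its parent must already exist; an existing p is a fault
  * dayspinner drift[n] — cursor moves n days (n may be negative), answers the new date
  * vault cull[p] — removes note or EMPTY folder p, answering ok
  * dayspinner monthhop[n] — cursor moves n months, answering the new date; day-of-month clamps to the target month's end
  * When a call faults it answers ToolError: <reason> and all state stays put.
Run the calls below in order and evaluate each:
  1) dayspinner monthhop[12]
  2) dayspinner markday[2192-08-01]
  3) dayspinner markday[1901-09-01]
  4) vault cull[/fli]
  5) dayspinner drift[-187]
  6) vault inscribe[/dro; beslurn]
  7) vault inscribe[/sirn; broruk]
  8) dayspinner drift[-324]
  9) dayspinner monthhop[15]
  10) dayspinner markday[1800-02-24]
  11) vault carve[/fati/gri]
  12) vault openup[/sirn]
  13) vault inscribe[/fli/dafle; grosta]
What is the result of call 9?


I invoke dayspinner monthhop with n='12', and get 1895-04-08.
Then dayspinner markday with d='2192-08-01', → 2192-08-01.
I try dayspinner markday with d='1901-09-01', giving 1901-09-01.
I use vault cull with p='/fli', and see ToolError: not empty.
I call dayspinner drift with n='-187', → 1901-02-26.
Invoking vault inscribe with p='/dro', c='beslurn', yielding created.
I use vault inscribe with p='/sirn', c='broruk', and see created.
Using dayspinner drift with n='-324': 1900-04-08.
Now I run dayspinner monthhop with n='15', and observe 1901-07-08.
I run dayspinner markday with d='1800-02-24', and observe 1800-02-24.
Now I run vault carve with p='/fati/gri', and get ToolError: no parent.
Now I run vault openup with p='/sirn', which returns broruk.
I invoke vault inscribe with p='/fli/dafle', c='grosta': created.

Answer: 1901-07-08


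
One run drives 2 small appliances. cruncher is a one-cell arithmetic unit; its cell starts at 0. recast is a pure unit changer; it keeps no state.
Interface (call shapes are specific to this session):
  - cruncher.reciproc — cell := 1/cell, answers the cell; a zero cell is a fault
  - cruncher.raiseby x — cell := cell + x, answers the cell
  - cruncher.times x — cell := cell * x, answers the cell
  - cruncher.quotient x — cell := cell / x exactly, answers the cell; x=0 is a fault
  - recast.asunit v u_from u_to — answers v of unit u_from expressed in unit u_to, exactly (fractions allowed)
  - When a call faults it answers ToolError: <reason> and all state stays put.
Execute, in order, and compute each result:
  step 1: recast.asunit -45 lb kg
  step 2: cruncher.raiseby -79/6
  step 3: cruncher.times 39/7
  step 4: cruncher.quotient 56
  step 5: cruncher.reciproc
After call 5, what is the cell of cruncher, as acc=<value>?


# recast.asunit(v=-45, u_from=lb, u_to=kg) -> -408233133/20000000
# cruncher.raiseby(x=-79/6) -> -79/6
# cruncher.times(x=39/7) -> -1027/14
# cruncher.quotient(x=56) -> -1027/784
# cruncher.reciproc() -> -784/1027

Answer: acc=-784/1027


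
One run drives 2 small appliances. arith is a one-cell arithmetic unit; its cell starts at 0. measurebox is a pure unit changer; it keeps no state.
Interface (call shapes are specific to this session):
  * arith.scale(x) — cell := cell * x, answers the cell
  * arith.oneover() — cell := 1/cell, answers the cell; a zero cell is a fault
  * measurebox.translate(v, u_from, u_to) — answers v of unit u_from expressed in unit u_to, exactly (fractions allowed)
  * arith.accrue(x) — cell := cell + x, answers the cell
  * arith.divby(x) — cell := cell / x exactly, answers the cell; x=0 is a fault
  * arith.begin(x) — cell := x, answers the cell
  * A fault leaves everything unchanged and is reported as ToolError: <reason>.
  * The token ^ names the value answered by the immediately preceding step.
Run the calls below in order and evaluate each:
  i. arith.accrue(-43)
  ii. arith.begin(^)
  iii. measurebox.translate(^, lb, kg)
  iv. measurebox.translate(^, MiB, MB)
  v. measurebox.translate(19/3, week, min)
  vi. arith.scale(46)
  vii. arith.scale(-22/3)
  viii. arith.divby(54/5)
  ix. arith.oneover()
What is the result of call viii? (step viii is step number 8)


Answer: 108790/81

Derivation:
~$ arith.accrue x: -43
[out] -43
~$ arith.begin x: ^
[out] -43
~$ measurebox.translate v: ^ u_from: lb u_to: kg
[out] -1950447191/100000000
~$ measurebox.translate v: ^ u_from: MiB u_to: MB
[out] -124828620224/6103515625
~$ measurebox.translate v: 19/3 u_from: week u_to: min
[out] 63840
~$ arith.scale x: 46
[out] -1978
~$ arith.scale x: -22/3
[out] 43516/3
~$ arith.divby x: 54/5
[out] 108790/81
~$ arith.oneover
[out] 81/108790


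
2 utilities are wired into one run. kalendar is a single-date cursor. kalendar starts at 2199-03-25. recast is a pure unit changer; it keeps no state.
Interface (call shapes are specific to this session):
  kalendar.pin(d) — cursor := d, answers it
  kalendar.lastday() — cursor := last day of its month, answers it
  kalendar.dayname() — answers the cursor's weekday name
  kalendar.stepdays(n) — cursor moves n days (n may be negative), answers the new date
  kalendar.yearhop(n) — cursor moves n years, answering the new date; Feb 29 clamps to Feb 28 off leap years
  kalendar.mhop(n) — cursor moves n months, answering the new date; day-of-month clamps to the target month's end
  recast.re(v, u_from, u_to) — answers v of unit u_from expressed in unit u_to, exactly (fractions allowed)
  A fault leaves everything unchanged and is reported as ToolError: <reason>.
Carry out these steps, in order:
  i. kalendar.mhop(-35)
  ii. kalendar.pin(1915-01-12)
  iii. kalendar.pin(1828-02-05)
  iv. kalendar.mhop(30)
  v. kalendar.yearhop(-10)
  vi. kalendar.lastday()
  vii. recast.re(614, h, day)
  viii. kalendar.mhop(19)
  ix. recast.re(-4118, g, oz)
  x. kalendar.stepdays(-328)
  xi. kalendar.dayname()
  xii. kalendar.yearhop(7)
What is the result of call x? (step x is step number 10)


Answer: 1821-05-07

Derivation:
;; kalendar.mhop(n→-35) : 2196-04-25
;; kalendar.pin(d→1915-01-12) : 1915-01-12
;; kalendar.pin(d→1828-02-05) : 1828-02-05
;; kalendar.mhop(n→30) : 1830-08-05
;; kalendar.yearhop(n→-10) : 1820-08-05
;; kalendar.lastday() : 1820-08-31
;; recast.re(v→614, u_from→h, u_to→day) : 307/12
;; kalendar.mhop(n→19) : 1822-03-31
;; recast.re(v→-4118, u_from→g, u_to→oz) : -6588800000/45359237
;; kalendar.stepdays(n→-328) : 1821-05-07
;; kalendar.dayname() : Monday
;; kalendar.yearhop(n→7) : 1828-05-07


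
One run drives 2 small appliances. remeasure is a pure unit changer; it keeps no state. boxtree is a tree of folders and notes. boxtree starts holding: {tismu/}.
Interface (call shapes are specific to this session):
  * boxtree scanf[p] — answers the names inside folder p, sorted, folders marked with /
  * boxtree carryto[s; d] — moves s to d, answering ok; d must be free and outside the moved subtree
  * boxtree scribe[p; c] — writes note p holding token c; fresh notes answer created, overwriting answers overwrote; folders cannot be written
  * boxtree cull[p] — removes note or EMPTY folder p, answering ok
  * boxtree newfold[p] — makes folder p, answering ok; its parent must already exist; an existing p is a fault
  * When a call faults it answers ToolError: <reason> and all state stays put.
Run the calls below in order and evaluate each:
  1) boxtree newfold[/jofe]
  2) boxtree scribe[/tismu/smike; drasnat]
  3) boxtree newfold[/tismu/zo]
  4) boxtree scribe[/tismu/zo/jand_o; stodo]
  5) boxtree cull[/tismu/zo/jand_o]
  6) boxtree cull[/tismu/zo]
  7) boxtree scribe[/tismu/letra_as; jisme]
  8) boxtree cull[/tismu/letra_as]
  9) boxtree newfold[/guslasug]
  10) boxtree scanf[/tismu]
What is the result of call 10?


Answer: [smike]

Derivation:
I try boxtree newfold passing p→/jofe, which returns ok.
I invoke boxtree scribe passing p→/tismu/smike, c→drasnat, — result: created.
Using boxtree newfold passing p→/tismu/zo, and see ok.
I try boxtree scribe passing p→/tismu/zo/jand_o, c→stodo, giving created.
I use boxtree cull passing p→/tismu/zo/jand_o, which returns ok.
Next I call boxtree cull passing p→/tismu/zo, and get ok.
Next I call boxtree scribe passing p→/tismu/letra_as, c→jisme, and get created.
I run boxtree cull passing p→/tismu/letra_as, and get ok.
Then boxtree newfold passing p→/guslasug, and see ok.
I invoke boxtree scanf passing p→/tismu, → [smike].


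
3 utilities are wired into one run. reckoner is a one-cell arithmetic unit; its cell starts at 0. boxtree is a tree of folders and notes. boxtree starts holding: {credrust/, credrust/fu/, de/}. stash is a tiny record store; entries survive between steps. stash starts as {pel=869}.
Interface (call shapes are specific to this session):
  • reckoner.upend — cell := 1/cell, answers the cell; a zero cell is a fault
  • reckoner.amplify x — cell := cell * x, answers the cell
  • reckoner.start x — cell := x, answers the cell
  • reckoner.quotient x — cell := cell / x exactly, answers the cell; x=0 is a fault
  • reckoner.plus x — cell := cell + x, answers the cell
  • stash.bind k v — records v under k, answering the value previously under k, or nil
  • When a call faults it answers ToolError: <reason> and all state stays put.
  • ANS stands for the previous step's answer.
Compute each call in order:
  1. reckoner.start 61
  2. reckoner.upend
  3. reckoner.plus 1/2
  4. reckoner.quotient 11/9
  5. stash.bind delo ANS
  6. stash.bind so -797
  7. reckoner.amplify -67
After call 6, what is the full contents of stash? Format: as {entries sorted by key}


Answer: {delo=567/1342, pel=869, so=-797}

Derivation:
I try reckoner.start passing 61, and see 61.
I try reckoner.upend(), → 1/61.
I invoke reckoner.plus passing 1/2: 63/122.
I try reckoner.quotient passing 11/9, which returns 567/1342.
Invoking stash.bind passing delo, ANS, which returns nil.
Next I call stash.bind passing so, -797, giving nil.
Invoking reckoner.amplify passing -67, yielding -37989/1342.
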